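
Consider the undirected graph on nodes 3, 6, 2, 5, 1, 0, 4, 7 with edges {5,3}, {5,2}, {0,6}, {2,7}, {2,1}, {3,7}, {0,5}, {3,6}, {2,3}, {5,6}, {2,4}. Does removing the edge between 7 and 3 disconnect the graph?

No

After removing 7 - 3, the path 7-2-3 still connects them, so the edge is not a bridge.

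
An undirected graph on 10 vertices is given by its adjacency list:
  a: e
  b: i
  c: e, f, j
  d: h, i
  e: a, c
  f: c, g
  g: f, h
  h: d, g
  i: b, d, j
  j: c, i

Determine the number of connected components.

1

Starting from a we can reach a, b, c, d, e, f, g, h, i, j. That is one component of size 10.
Total: 1 component.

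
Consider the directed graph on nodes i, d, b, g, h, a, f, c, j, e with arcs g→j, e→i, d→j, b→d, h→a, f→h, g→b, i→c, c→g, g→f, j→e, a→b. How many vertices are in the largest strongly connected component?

10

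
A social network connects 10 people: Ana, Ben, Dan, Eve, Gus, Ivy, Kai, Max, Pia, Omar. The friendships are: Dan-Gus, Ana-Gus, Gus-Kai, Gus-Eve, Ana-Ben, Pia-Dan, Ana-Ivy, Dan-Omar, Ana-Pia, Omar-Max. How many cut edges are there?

The edges on the cycle Ana-Pia-Dan-Gus-Ana are not bridges since each lies on that cycle.
But removing Eve-Gus disconnects Eve from Gus; removing Gus-Kai disconnects Gus from Kai; removing Dan-Omar disconnects Dan from Omar; removing Ana-Ivy disconnects Ana from Ivy — these are bridges.
In total 6 edges are bridges.

6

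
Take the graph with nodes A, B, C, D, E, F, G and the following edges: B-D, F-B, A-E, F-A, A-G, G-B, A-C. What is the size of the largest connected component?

Starting from A we can reach A, B, C, D, E, F, G. That is one component of size 7.
The largest has 7 vertices.

7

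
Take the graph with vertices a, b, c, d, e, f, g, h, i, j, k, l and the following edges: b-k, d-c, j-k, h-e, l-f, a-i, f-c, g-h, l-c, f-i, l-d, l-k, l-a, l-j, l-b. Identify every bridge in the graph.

The edges on the cycle l-a-i-f-l are not bridges since each lies on that cycle.
But removing h-e disconnects h from e; removing g-h disconnects g from h — these are bridges.

e-h, g-h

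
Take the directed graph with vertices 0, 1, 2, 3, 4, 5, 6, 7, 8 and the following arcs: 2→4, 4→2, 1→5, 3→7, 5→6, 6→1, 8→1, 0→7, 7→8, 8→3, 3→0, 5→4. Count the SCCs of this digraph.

{0, 3, 7, 8} are all mutually reachable — one SCC of size 4.
{1, 5, 6} are all mutually reachable — one SCC of size 3.
{2, 4} are all mutually reachable — one SCC of size 2.
That gives 3 strongly connected components.

3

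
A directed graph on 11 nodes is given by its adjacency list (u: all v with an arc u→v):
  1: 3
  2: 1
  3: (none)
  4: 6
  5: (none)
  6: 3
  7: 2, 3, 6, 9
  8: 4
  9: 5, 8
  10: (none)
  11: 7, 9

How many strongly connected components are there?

{6} is an SCC by itself.
{2} is an SCC by itself.
{5} is an SCC by itself.
{8} is an SCC by itself.
{10} is an SCC by itself.
(and 6 more singleton SCCs)
That gives 11 strongly connected components.

11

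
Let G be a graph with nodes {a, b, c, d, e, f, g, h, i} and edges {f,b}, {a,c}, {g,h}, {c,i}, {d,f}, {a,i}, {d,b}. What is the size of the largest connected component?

3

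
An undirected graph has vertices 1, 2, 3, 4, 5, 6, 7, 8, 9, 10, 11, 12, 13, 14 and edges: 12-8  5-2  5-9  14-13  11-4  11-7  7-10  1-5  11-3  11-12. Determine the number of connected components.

6 is isolated — a component by itself.
Starting from 13 we can reach 13, 14. That is one component of size 2.
Starting from 1 we can reach 1, 2, 5, 9. That is one component of size 4.
Starting from 3 we can reach 3, 4, 7, 8, 10, 11, 12. That is one component of size 7.
Total: 4 components.

4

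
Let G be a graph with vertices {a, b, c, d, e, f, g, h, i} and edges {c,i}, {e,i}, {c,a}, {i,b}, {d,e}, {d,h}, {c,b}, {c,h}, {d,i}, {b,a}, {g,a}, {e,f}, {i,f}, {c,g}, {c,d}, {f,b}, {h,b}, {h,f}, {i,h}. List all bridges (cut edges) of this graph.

The edges on the cycle c-d-e-f-i-c are not bridges since each lies on that cycle.
Every edge lies on some cycle, so there are no bridges.

none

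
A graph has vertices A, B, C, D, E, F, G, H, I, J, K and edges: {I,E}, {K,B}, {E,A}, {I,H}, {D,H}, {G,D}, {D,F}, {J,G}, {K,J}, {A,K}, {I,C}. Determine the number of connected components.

1

Starting from A we can reach A, B, C, D, E, F, G, H, I, J, K. That is one component of size 11.
Total: 1 component.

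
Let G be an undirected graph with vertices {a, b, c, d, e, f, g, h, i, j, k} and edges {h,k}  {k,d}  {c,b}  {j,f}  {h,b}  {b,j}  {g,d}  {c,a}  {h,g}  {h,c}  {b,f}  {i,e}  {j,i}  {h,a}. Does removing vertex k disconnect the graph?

No

Deleting k leaves 1 component (was 1) (its neighbors d, h remain connected to each other), so k is not a cut vertex.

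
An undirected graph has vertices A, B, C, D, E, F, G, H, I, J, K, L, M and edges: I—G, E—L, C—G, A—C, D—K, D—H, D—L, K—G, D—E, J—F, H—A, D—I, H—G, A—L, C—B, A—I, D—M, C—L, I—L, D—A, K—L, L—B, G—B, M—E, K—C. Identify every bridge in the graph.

The edges on the cycle D-K-G-B-C-A-H-D are not bridges since each lies on that cycle.
But removing J—F disconnects J from F — this is a bridge.

F-J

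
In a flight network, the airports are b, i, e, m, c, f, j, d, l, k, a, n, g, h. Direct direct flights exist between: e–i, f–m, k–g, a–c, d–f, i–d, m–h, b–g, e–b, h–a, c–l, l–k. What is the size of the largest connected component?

j is isolated — a component by itself.
n is isolated — a component by itself.
Starting from a we can reach a, b, c, d, e, f, g, h, i, k, l, m. That is one component of size 12.
The largest has 12 vertices.

12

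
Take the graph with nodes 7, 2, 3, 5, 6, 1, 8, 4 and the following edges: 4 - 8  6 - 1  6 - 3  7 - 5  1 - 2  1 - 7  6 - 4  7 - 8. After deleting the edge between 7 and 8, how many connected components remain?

1

7 and 8 are still connected via 7-1-6-4-8, so the component count stays at 1.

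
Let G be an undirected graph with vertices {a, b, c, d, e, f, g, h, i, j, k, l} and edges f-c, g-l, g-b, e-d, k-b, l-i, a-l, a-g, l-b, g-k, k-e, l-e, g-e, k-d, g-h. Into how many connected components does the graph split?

3

j is isolated — a component by itself.
Starting from c we can reach c, f. That is one component of size 2.
Starting from a we can reach a, b, d, e, g, h, i, k, l. That is one component of size 9.
Total: 3 components.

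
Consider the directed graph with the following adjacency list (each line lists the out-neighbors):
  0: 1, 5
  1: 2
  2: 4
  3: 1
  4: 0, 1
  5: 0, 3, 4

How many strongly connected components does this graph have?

{0, 1, 2, 3, 4, 5} are all mutually reachable — one SCC of size 6.
That gives 1 strongly connected component.

1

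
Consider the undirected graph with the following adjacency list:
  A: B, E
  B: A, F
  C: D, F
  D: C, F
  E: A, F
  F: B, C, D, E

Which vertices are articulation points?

F

Removing F increases the component count from 1 to 2, so F is a cut vertex.
By contrast removing A leaves 1 component; it is not a cut vertex. No other vertex is a cut vertex either.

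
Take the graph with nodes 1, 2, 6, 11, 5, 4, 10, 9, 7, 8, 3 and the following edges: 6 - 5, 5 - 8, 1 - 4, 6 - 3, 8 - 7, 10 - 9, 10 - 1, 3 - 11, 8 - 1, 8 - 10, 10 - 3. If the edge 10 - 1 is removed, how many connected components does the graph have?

2

10 and 1 are still connected via 10-8-1, so the component count stays at 2.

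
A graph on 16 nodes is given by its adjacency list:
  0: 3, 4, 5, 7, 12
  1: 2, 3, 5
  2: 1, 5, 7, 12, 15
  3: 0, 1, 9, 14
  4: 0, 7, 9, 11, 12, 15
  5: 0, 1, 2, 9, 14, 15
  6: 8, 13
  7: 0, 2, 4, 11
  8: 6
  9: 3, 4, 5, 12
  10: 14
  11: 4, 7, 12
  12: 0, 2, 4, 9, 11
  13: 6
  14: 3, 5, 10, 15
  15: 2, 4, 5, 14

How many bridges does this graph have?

The edges on the cycle 0-7-11-4-0 are not bridges since each lies on that cycle.
But removing 8-6 disconnects 8 from 6; removing 6-13 disconnects 6 from 13; removing 10-14 disconnects 10 from 14 — these are bridges.
That makes 3 bridges.

3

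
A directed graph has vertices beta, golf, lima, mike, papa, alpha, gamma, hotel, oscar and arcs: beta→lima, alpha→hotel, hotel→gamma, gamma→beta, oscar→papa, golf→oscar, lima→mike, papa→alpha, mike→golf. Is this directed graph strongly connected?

Yes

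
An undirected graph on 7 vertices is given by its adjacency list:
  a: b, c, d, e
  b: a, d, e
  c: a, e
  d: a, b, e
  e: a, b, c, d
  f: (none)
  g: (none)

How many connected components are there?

g is isolated — a component by itself.
f is isolated — a component by itself.
Starting from a we can reach a, b, c, d, e. That is one component of size 5.
Total: 3 components.

3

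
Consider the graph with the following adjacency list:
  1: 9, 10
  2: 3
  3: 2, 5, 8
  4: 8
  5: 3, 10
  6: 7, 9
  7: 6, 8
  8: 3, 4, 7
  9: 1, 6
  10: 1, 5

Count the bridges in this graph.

The edges on the cycle 9-1-10-5-3-8-7-6-9 are not bridges since each lies on that cycle.
But removing 2-3 disconnects 2 from 3; removing 4-8 disconnects 4 from 8 — these are bridges.
That makes 2 bridges.

2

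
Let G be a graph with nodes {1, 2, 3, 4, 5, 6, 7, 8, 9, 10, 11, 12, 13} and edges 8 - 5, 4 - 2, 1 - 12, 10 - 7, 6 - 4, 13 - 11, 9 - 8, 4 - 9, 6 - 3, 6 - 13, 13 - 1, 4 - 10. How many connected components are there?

Starting from 1 we can reach 1, 2, 3, 4, 5, 6, 7, 8, 9, 10, 11, 12, 13. That is one component of size 13.
Total: 1 component.

1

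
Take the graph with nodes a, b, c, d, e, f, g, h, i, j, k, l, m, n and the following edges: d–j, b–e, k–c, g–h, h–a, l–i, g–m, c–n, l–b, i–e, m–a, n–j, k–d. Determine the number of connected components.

f is isolated — a component by itself.
Starting from b we can reach b, e, i, l. That is one component of size 4.
Starting from a we can reach a, g, h, m. That is one component of size 4.
Starting from c we can reach c, d, j, k, n. That is one component of size 5.
Total: 4 components.

4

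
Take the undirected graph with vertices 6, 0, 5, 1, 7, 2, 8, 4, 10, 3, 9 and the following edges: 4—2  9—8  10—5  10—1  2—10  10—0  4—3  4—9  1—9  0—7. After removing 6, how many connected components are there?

With 6 gone, the remaining components are: {0, 1, 2, 3, 4, 5, 7, 8, 9, 10}.
That is 1 component.

1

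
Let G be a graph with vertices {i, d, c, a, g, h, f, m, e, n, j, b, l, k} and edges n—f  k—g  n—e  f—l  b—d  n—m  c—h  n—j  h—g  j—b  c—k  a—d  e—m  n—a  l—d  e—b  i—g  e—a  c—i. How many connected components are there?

Starting from c we can reach c, g, h, i, k. That is one component of size 5.
Starting from a we can reach a, b, d, e, f, j, l, m, n. That is one component of size 9.
Total: 2 components.

2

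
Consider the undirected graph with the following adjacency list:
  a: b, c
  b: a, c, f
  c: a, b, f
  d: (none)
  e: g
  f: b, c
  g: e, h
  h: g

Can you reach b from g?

No

The component containing g is {e, g, h}, and b is not in it.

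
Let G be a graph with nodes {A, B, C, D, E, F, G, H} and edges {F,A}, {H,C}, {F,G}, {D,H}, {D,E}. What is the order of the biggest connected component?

4

B is isolated — a component by itself.
Starting from A we can reach A, F, G. That is one component of size 3.
Starting from C we can reach C, D, E, H. That is one component of size 4.
The largest has 4 vertices.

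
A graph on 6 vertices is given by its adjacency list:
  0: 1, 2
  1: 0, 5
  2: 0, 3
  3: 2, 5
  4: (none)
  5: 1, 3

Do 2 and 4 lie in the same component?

The component containing 2 is {0, 1, 2, 3, 5}, and 4 is not in it.

No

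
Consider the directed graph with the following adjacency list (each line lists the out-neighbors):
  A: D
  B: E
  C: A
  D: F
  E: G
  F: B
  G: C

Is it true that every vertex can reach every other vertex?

From B we can reach every vertex (A, B, C, D, E, F, G), and every vertex can reach B (A, B, C, D, E, F, G). So the whole graph is one strongly connected component.

Yes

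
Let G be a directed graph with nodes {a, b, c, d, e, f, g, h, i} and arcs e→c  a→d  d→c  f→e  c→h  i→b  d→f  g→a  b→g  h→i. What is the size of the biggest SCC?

{a, b, c, d, e, f, g, h, i} are all mutually reachable — one SCC of size 9.
The largest has 9 vertices.

9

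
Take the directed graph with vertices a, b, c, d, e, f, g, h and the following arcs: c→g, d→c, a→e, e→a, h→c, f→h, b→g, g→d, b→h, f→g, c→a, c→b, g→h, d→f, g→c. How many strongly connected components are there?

{b, c, d, f, g, h} are all mutually reachable — one SCC of size 6.
{a, e} are all mutually reachable — one SCC of size 2.
That gives 2 strongly connected components.

2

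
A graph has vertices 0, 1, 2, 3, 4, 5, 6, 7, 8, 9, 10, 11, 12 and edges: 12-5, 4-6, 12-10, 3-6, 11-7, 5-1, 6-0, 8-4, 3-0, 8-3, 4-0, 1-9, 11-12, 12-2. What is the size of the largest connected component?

Starting from 0 we can reach 0, 3, 4, 6, 8. That is one component of size 5.
Starting from 1 we can reach 1, 2, 5, 7, 9, 10, 11, 12. That is one component of size 8.
The largest has 8 vertices.

8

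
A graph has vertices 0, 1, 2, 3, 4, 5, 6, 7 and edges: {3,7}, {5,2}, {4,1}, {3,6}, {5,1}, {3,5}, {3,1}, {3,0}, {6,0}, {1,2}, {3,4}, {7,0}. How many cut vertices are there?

1

Removing 3 increases the component count from 1 to 2, so 3 is a cut vertex.
By contrast removing 6 leaves 1 component; it is not a cut vertex. No other vertex is a cut vertex either.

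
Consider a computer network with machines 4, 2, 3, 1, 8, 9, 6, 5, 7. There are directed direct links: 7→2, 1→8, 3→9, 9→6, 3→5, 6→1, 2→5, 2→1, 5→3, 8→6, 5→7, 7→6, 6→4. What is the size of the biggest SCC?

{2, 3, 5, 7} are all mutually reachable — one SCC of size 4.
{1, 6, 8} are all mutually reachable — one SCC of size 3.
{4} is an SCC by itself.
{9} is an SCC by itself.
The largest has 4 vertices.

4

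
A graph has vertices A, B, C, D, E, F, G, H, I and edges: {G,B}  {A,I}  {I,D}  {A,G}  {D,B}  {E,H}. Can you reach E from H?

From H we can reach E, H, which includes E.

Yes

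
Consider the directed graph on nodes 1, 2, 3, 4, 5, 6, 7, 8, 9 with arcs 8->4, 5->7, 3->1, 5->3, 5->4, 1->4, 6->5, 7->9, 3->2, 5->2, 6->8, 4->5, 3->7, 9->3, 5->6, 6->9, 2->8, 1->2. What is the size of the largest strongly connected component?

9

{1, 2, 3, 4, 5, 6, 7, 8, 9} are all mutually reachable — one SCC of size 9.
The largest has 9 vertices.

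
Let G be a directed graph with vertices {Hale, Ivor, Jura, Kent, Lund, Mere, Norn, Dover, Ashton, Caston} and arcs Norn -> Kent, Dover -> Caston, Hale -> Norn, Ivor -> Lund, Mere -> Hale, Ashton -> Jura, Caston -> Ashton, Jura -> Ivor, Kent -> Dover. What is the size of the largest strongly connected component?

1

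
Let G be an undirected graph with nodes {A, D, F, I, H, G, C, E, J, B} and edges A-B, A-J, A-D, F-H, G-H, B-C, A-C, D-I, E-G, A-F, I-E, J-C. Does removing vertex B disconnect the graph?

Deleting B leaves 1 component (was 1) (its neighbors A, C remain connected to each other), so B is not a cut vertex.

No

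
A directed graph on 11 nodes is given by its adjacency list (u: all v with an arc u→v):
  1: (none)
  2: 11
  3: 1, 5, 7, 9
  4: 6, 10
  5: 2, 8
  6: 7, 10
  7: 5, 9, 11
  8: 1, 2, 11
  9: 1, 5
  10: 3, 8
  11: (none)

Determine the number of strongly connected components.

{9} is an SCC by itself.
{5} is an SCC by itself.
{7} is an SCC by itself.
{1} is an SCC by itself.
{10} is an SCC by itself.
(and 6 more singleton SCCs)
That gives 11 strongly connected components.

11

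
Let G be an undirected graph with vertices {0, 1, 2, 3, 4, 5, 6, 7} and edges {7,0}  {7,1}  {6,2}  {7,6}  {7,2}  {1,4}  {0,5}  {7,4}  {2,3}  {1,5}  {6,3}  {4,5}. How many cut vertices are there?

1

Removing 7 increases the component count from 1 to 2, so 7 is a cut vertex.
By contrast removing 4 leaves 1 component; it is not a cut vertex. No other vertex is a cut vertex either.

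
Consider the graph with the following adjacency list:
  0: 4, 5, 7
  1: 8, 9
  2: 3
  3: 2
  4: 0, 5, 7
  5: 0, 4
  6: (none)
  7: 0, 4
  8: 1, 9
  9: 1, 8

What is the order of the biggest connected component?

4

6 is isolated — a component by itself.
Starting from 2 we can reach 2, 3. That is one component of size 2.
Starting from 1 we can reach 1, 8, 9. That is one component of size 3.
Starting from 0 we can reach 0, 4, 5, 7. That is one component of size 4.
The largest has 4 vertices.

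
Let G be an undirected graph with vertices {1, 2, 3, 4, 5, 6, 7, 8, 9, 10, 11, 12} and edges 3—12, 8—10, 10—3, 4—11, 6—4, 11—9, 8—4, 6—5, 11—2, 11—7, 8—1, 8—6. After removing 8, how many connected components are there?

With 8 gone, the remaining components are: {1}; {3, 10, 12}; {2, 4, 5, 6, 7, 9, 11}.
That is 3 components.

3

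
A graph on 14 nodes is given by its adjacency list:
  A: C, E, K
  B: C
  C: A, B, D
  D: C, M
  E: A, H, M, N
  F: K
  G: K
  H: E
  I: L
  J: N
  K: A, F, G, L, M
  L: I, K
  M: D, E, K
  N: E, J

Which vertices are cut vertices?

C, E, K, L, N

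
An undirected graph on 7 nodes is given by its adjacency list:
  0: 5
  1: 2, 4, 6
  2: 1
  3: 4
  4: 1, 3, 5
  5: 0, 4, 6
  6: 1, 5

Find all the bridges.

The edges on the cycle 6-1-4-5-6 are not bridges since each lies on that cycle.
But removing 1-2 disconnects 1 from 2; removing 4-3 disconnects 4 from 3; removing 5-0 disconnects 5 from 0 — these are bridges.

0-5, 1-2, 3-4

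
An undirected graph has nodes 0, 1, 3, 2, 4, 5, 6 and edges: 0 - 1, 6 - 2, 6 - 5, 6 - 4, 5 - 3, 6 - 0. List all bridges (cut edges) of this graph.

0-1, 0-6, 2-6, 3-5, 4-6, 5-6

removing 0 - 1 disconnects 0 from 1; removing 6 - 4 disconnects 6 from 4; removing 6 - 0 disconnects 6 from 0; removing 6 - 2 disconnects 6 from 2 — these are bridges.
In total 6 edges are bridges.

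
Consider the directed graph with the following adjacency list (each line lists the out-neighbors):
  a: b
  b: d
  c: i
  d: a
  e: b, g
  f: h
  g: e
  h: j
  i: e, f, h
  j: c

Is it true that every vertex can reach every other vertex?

There is no directed path from e to c, so the graph is not strongly connected.

No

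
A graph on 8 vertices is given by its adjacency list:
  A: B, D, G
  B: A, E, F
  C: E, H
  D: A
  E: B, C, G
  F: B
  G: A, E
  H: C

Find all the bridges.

The edges on the cycle B-A-G-E-B are not bridges since each lies on that cycle.
But removing F-B disconnects F from B; removing E-C disconnects E from C; removing D-A disconnects D from A; removing H-C disconnects H from C — these are bridges.

A-D, B-F, C-E, C-H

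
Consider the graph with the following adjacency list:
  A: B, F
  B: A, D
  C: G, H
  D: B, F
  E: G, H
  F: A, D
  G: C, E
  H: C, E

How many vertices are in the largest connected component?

4

Starting from C we can reach C, E, G, H. That is one component of size 4.
Starting from A we can reach A, B, D, F. That is one component of size 4.
The largest has 4 vertices.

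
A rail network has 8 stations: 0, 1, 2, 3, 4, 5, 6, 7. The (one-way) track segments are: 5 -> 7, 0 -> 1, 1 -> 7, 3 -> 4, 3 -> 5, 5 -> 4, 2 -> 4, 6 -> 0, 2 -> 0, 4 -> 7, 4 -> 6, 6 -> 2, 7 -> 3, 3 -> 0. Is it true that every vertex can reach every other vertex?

Yes

From 3 we can reach every vertex (0, 1, 2, 3, 4, 5, 6, 7), and every vertex can reach 3 (0, 1, 2, 3, 4, 5, 6, 7). So the whole graph is one strongly connected component.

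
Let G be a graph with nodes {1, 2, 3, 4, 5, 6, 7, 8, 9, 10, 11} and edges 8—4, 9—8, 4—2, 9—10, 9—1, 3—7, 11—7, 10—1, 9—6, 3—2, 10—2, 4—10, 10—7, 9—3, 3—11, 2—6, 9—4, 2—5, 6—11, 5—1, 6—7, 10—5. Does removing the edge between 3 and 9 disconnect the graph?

After removing 3—9, the path 3-11-6-9 still connects them, so the edge is not a bridge.

No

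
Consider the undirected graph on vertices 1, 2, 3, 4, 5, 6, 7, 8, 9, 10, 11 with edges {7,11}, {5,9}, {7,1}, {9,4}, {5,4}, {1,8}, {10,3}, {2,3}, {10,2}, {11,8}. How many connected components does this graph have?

4

6 is isolated — a component by itself.
Starting from 4 we can reach 4, 5, 9. That is one component of size 3.
Starting from 2 we can reach 2, 3, 10. That is one component of size 3.
Starting from 1 we can reach 1, 7, 8, 11. That is one component of size 4.
Total: 4 components.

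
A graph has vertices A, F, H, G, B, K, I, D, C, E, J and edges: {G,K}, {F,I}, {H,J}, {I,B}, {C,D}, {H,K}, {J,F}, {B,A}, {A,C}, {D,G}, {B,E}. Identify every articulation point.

B

Removing B increases the component count from 1 to 2, so B is a cut vertex.
By contrast removing I leaves 1 component; it is not a cut vertex. No other vertex is a cut vertex either.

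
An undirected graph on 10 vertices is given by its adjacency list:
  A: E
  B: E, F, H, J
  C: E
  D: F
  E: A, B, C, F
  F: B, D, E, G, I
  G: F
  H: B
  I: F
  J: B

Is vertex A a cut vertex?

No

Deleting A leaves 1 component (was 1), so A is not a cut vertex.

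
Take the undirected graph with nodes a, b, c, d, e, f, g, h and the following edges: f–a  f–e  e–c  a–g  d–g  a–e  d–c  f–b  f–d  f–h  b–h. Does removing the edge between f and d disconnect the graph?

No

After removing f–d, the path f-a-g-d still connects them, so the edge is not a bridge.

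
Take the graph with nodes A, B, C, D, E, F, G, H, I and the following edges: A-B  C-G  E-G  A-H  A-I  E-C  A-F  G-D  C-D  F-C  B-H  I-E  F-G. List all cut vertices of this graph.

Removing A increases the component count from 1 to 2, so A is a cut vertex.
By contrast removing I leaves 1 component; it is not a cut vertex. No other vertex is a cut vertex either.

A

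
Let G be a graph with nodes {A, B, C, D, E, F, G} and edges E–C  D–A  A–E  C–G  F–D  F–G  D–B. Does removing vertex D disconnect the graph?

Deleting D raises the number of components from 1 to 2, so D is a cut vertex.

Yes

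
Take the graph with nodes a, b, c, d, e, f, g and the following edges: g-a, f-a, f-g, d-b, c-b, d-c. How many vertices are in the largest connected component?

e is isolated — a component by itself.
Starting from a we can reach a, f, g. That is one component of size 3.
Starting from b we can reach b, c, d. That is one component of size 3.
The largest has 3 vertices.

3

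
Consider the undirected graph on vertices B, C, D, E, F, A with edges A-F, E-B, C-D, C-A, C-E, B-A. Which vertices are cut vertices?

A, C

Removing A increases the component count from 1 to 2, so A is a cut vertex.
Removing C increases the component count from 1 to 2, so C is a cut vertex.
By contrast removing E leaves 1 component; it is not a cut vertex. No other vertex is a cut vertex either.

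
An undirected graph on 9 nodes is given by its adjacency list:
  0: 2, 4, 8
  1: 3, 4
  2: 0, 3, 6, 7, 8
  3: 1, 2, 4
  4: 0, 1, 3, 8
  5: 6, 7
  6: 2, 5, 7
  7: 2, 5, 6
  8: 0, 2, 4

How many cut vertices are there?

1

Removing 2 increases the component count from 1 to 2, so 2 is a cut vertex.
By contrast removing 5 leaves 1 component; it is not a cut vertex. No other vertex is a cut vertex either.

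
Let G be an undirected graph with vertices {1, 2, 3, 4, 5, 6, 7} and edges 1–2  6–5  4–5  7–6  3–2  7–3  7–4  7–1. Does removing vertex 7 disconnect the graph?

Yes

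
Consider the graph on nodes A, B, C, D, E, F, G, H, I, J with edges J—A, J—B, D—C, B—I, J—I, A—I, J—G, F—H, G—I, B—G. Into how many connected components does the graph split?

4

E is isolated — a component by itself.
Starting from C we can reach C, D. That is one component of size 2.
Starting from F we can reach F, H. That is one component of size 2.
Starting from A we can reach A, B, G, I, J. That is one component of size 5.
Total: 4 components.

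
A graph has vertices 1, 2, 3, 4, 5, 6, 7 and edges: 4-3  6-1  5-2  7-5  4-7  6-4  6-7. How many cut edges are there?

4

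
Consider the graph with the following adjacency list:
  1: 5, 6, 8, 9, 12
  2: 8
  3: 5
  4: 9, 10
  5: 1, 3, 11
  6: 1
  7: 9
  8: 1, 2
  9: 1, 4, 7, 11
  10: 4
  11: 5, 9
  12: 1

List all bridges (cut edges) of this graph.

1-12, 1-6, 1-8, 10-4, 2-8, 3-5, 4-9, 7-9

The edges on the cycle 11-5-1-9-11 are not bridges since each lies on that cycle.
But removing 4-9 disconnects 4 from 9; removing 4-10 disconnects 4 from 10; removing 5-3 disconnects 5 from 3; removing 1-8 disconnects 1 from 8 — these are bridges.
In total 8 edges are bridges.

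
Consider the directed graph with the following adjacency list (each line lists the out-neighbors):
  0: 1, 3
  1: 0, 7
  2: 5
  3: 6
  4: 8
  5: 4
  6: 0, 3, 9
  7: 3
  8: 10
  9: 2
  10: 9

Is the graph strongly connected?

There is no directed path from 8 to 3, so the graph is not strongly connected.

No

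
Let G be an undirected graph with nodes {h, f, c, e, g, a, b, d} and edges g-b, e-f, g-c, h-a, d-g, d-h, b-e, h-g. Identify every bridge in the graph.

a-h, b-e, b-g, c-g, e-f

The edges on the cycle d-h-g-d are not bridges since each lies on that cycle.
But removing g-b disconnects g from b; removing e-f disconnects e from f; removing b-e disconnects b from e; removing g-c disconnects g from c — these are bridges.
In total 5 edges are bridges.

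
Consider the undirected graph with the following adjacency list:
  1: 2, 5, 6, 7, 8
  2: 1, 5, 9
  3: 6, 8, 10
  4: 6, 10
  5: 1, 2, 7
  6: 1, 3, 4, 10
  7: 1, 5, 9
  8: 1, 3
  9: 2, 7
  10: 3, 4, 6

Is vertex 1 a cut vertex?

Deleting 1 raises the number of components from 1 to 2, so 1 is a cut vertex.

Yes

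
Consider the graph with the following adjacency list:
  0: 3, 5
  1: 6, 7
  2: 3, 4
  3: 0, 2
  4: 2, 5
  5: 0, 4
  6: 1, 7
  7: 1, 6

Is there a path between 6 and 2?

No

The component containing 6 is {1, 6, 7}, and 2 is not in it.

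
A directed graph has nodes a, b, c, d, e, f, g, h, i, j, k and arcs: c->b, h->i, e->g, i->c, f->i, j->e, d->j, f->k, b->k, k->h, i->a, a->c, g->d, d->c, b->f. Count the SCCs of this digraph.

{a, b, c, f, h, i, k} are all mutually reachable — one SCC of size 7.
{d, e, g, j} are all mutually reachable — one SCC of size 4.
That gives 2 strongly connected components.

2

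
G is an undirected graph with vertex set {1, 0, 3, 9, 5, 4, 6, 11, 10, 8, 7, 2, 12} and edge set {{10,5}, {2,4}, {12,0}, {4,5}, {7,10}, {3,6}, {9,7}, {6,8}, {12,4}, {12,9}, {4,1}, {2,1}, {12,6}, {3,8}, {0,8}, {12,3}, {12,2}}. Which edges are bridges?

The edges on the cycle 12-9-7-10-5-4-12 are not bridges since each lies on that cycle.
Every edge lies on some cycle, so there are no bridges.

none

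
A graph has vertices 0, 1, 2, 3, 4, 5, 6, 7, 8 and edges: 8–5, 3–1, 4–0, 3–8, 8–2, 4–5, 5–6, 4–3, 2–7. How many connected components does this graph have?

1

Starting from 0 we can reach 0, 1, 2, 3, 4, 5, 6, 7, 8. That is one component of size 9.
Total: 1 component.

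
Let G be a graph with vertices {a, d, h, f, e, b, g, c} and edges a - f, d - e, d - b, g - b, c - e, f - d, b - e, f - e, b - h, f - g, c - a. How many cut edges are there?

1

The edges on the cycle f-g-b-e-f are not bridges since each lies on that cycle.
But removing b - h disconnects b from h — this is a bridge.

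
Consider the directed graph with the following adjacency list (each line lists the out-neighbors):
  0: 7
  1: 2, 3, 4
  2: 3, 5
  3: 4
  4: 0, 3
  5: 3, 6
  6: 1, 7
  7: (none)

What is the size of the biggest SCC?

4

{1, 2, 5, 6} are all mutually reachable — one SCC of size 4.
{3, 4} are all mutually reachable — one SCC of size 2.
{7} is an SCC by itself.
{0} is an SCC by itself.
The largest has 4 vertices.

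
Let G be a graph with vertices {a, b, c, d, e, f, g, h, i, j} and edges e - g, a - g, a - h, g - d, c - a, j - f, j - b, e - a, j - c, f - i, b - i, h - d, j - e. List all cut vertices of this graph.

j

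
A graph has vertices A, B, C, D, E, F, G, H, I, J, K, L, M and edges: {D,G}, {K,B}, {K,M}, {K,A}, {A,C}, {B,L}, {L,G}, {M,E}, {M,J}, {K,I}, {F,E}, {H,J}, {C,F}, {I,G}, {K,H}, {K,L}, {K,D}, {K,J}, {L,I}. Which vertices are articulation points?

K

Removing K increases the component count from 1 to 2, so K is a cut vertex.
By contrast removing B leaves 1 component; it is not a cut vertex. No other vertex is a cut vertex either.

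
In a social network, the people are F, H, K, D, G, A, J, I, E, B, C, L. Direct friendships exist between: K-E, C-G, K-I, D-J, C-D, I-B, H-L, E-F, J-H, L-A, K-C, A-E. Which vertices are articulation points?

Removing C increases the component count from 1 to 2, so C is a cut vertex.
Removing E increases the component count from 1 to 2, so E is a cut vertex.
Removing I increases the component count from 1 to 2, so I is a cut vertex.
Likewise K is a cut vertex.
By contrast removing H leaves 1 component; it is not a cut vertex. No other vertex is a cut vertex either.

C, E, I, K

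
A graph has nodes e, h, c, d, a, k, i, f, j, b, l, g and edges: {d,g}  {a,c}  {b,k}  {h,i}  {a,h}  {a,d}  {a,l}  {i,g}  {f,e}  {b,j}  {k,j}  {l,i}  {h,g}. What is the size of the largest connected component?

Starting from e we can reach e, f. That is one component of size 2.
Starting from b we can reach b, j, k. That is one component of size 3.
Starting from a we can reach a, c, d, g, h, i, l. That is one component of size 7.
The largest has 7 vertices.

7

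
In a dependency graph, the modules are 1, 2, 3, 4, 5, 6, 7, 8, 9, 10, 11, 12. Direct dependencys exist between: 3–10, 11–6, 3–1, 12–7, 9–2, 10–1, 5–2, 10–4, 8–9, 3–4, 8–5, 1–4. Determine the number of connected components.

4

Starting from 6 we can reach 6, 11. That is one component of size 2.
Starting from 7 we can reach 7, 12. That is one component of size 2.
Starting from 2 we can reach 2, 5, 8, 9. That is one component of size 4.
Starting from 1 we can reach 1, 3, 4, 10. That is one component of size 4.
Total: 4 components.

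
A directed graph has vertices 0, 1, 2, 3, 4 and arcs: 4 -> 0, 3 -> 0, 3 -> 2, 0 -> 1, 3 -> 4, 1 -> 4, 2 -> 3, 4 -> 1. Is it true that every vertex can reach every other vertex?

No

There is no directed path from 0 to 3, so the graph is not strongly connected.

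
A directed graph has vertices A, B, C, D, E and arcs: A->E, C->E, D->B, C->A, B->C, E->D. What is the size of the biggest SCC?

{A, B, C, D, E} are all mutually reachable — one SCC of size 5.
The largest has 5 vertices.

5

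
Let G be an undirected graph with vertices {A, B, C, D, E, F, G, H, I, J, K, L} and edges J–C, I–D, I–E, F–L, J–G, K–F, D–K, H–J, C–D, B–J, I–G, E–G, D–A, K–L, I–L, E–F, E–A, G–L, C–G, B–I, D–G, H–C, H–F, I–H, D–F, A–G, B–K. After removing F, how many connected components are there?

1

With F gone, the remaining components are: {A, B, C, D, E, G, H, I, J, K, L}.
That is 1 component.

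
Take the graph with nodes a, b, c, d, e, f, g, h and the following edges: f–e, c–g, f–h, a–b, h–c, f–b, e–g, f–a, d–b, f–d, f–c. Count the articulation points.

1

Removing f increases the component count from 1 to 2, so f is a cut vertex.
By contrast removing c leaves 1 component; it is not a cut vertex. No other vertex is a cut vertex either.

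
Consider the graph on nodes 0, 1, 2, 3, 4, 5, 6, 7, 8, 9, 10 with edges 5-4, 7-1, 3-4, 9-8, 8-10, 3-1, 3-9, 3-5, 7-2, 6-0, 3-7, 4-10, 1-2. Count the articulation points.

Removing 3 increases the component count from 2 to 3, so 3 is a cut vertex.
By contrast removing 0 leaves 2 components; it is not a cut vertex. No other vertex is a cut vertex either.

1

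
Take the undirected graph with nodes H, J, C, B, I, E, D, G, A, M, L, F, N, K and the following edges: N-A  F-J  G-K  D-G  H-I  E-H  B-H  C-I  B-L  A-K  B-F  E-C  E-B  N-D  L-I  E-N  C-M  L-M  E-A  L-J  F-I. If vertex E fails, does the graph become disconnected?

Deleting E raises the number of components from 1 to 2, so E is a cut vertex.

Yes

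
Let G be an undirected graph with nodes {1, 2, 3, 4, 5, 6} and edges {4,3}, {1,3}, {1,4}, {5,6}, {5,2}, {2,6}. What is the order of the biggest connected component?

Starting from 1 we can reach 1, 3, 4. That is one component of size 3.
Starting from 2 we can reach 2, 5, 6. That is one component of size 3.
The largest has 3 vertices.

3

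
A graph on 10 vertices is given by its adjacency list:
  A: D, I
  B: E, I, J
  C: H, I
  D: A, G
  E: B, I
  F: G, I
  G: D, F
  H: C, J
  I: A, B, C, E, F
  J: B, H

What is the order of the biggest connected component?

10

Starting from A we can reach A, B, C, D, E, F, G, H, I, J. That is one component of size 10.
The largest has 10 vertices.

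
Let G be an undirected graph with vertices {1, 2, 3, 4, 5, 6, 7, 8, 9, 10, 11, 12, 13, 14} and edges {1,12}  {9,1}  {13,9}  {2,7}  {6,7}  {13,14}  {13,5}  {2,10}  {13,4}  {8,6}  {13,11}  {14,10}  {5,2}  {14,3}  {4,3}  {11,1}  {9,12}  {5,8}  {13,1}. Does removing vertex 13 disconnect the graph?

Yes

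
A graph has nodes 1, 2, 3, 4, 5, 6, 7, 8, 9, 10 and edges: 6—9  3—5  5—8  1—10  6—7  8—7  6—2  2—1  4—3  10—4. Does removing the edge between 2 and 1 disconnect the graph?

No

After removing 2—1, the path 2-6-7-8-5-3-4-10-1 still connects them, so the edge is not a bridge.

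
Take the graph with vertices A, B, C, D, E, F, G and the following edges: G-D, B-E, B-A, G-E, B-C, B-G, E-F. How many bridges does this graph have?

4

The edges on the cycle B-G-E-B are not bridges since each lies on that cycle.
But removing E-F disconnects E from F; removing G-D disconnects G from D; removing B-A disconnects B from A; removing B-C disconnects B from C — these are bridges.
That makes 4 bridges.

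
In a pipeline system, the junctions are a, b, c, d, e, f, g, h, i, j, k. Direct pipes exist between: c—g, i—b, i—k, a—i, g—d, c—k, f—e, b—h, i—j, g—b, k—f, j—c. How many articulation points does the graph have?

5

Removing b increases the component count from 1 to 2, so b is a cut vertex.
Removing f increases the component count from 1 to 2, so f is a cut vertex.
Removing g increases the component count from 1 to 2, so g is a cut vertex.
Likewise i, k are cut vertices.
By contrast removing a leaves 1 component; it is not a cut vertex. No other vertex is a cut vertex either.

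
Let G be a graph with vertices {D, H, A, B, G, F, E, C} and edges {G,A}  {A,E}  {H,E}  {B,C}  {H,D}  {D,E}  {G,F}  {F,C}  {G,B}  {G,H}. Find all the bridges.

The edges on the cycle G-F-C-B-G are not bridges since each lies on that cycle.
Every edge lies on some cycle, so there are no bridges.

none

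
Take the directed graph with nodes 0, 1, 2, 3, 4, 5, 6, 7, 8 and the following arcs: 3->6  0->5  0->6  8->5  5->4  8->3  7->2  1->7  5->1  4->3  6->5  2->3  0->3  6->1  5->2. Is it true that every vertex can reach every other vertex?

There is no directed path from 6 to 8, so the graph is not strongly connected.

No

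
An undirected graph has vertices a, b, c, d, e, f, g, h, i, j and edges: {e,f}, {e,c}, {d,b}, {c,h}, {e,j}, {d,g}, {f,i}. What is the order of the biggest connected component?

a is isolated — a component by itself.
Starting from b we can reach b, d, g. That is one component of size 3.
Starting from c we can reach c, e, f, h, i, j. That is one component of size 6.
The largest has 6 vertices.

6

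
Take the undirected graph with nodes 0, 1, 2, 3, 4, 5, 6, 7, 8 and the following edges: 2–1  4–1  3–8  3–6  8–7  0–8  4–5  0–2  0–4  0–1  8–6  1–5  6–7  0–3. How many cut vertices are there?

Removing 0 increases the component count from 1 to 2, so 0 is a cut vertex.
By contrast removing 6 leaves 1 component; it is not a cut vertex. No other vertex is a cut vertex either.

1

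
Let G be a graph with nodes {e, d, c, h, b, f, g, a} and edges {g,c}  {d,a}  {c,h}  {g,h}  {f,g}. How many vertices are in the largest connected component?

b is isolated — a component by itself.
e is isolated — a component by itself.
Starting from a we can reach a, d. That is one component of size 2.
Starting from c we can reach c, f, g, h. That is one component of size 4.
The largest has 4 vertices.

4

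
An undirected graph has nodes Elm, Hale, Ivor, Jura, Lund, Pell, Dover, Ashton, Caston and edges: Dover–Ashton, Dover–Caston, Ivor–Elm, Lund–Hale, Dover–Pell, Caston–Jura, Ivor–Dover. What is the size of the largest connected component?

7

Starting from Hale we can reach Hale, Lund. That is one component of size 2.
Starting from Elm we can reach Elm, Ivor, Jura, Pell, Dover, Ashton, Caston. That is one component of size 7.
The largest has 7 vertices.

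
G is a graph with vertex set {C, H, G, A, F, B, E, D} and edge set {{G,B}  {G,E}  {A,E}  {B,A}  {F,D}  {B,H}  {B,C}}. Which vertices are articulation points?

Removing B increases the component count from 2 to 4, so B is a cut vertex.
By contrast removing G leaves 2 components; it is not a cut vertex. No other vertex is a cut vertex either.

B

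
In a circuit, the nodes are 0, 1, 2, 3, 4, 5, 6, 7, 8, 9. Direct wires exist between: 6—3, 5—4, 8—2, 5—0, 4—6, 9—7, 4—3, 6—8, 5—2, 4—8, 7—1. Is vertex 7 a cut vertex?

Deleting 7 raises the number of components from 2 to 3, so 7 is a cut vertex.

Yes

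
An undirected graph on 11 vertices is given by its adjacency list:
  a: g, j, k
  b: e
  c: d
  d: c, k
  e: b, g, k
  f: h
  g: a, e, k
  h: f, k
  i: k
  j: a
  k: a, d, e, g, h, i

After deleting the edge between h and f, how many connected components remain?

Before removal there is 1 component.
h-f is a bridge — removing it separates h's side from f's side.
After removal: 2 components.

2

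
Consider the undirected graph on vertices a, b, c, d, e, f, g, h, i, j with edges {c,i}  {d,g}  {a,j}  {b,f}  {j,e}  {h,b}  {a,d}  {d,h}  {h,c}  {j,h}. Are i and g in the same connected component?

Yes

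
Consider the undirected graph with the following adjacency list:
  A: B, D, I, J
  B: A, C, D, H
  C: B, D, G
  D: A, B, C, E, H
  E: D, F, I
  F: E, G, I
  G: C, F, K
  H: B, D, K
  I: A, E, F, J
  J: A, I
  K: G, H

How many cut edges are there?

0

The edges on the cycle E-D-H-K-G-F-E are not bridges since each lies on that cycle.
Every edge lies on some cycle, so there are no bridges.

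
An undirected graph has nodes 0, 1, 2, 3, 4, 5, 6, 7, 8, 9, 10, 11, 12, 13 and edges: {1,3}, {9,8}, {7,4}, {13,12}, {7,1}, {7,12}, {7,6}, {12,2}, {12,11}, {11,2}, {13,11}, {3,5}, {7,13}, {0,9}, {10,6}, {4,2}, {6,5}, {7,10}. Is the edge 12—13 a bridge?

After removing 12—13, the path 12-7-13 still connects them, so the edge is not a bridge.

No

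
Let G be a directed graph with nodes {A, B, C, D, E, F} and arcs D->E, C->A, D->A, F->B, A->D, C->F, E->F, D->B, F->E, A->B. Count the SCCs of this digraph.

4

{E, F} are all mutually reachable — one SCC of size 2.
{A, D} are all mutually reachable — one SCC of size 2.
{C} is an SCC by itself.
{B} is an SCC by itself.
That gives 4 strongly connected components.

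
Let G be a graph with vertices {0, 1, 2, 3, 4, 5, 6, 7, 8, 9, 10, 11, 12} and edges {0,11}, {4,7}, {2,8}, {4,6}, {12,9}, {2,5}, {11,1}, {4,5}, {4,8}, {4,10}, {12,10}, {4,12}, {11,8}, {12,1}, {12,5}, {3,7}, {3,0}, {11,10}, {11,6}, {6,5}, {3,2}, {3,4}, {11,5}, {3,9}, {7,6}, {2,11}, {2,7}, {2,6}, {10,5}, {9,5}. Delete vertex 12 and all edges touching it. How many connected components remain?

1

With 12 gone, the remaining components are: {0, 1, 2, 3, 4, 5, 6, 7, 8, 9, 10, 11}.
That is 1 component.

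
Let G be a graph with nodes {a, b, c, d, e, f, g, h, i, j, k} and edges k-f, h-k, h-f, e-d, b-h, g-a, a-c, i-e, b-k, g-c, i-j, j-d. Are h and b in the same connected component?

From h we can reach b, f, h, k, which includes b.

Yes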